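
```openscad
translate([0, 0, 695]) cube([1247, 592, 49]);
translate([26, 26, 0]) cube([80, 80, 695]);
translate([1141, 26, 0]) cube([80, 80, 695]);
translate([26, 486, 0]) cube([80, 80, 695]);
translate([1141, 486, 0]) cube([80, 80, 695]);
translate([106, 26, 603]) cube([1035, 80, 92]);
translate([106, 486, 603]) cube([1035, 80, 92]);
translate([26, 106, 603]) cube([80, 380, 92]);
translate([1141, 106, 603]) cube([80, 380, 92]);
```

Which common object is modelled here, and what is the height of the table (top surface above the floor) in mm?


A table. The table height is 744 mm.

A 1247×592×49 slab sits at z = 695 on four 80 mm square posts — a table. The top surface is at 695 + 49 = 744 mm.


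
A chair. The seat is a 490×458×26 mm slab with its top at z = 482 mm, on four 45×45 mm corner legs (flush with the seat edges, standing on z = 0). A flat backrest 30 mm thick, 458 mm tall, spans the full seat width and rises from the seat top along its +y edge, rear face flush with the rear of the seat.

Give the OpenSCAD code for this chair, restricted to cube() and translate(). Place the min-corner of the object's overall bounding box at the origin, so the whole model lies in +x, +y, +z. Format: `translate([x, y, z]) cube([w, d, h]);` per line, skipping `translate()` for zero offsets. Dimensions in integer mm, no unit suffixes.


// leg_h = 482 - 26 = 456
translate([0, 0, 456]) cube([490, 458, 26]);
cube([45, 45, 456]);
translate([445, 0, 0]) cube([45, 45, 456]);
translate([0, 413, 0]) cube([45, 45, 456]);
translate([445, 413, 0]) cube([45, 45, 456]);
translate([0, 428, 482]) cube([490, 30, 458]);


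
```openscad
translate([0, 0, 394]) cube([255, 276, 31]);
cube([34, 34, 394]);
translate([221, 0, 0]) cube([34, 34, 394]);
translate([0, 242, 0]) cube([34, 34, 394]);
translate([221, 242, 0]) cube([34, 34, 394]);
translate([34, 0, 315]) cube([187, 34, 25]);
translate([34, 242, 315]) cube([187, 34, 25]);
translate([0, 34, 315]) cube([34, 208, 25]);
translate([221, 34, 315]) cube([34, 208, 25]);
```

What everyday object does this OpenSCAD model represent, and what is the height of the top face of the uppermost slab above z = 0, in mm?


A stool. The seat height is 425 mm.

A 255×276×31 slab at z = 394 on four corner posts — a stool. The seat top is 394 + 31 = 425 mm.


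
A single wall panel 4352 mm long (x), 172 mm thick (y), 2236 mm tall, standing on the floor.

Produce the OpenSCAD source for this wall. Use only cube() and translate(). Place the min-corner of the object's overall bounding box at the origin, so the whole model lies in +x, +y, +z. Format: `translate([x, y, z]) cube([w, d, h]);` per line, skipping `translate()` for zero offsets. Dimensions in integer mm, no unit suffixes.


cube([4352, 172, 2236]);


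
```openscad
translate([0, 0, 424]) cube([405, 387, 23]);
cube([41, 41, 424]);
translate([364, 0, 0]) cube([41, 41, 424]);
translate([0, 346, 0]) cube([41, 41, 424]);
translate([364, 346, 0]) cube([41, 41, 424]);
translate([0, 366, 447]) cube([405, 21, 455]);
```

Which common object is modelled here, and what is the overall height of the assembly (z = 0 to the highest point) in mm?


A chair. The overall height is 902 mm.

A slab on four corner posts with a tall panel at the back — a chair. The seat slab sits at z = 424 with thickness 23, and the 455 mm backrest starts at the seat top, so the overall height is 424 + 23 + 455 = 902 mm.


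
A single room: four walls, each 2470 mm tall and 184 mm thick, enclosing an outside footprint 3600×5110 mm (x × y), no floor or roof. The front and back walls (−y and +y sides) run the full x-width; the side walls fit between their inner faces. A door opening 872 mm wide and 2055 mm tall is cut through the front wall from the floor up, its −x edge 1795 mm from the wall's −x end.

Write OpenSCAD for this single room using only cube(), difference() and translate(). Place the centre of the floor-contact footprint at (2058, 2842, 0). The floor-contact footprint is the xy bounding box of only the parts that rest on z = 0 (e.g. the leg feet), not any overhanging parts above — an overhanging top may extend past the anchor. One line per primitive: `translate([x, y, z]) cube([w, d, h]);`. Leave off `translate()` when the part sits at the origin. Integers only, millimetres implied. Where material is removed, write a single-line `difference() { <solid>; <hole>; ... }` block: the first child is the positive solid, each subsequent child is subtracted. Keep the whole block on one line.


difference() { translate([258, 287, 0]) cube([3600, 184, 2470]); translate([2053, 287, 0]) cube([872, 184, 2055]); }
translate([258, 5213, 0]) cube([3600, 184, 2470]);
translate([258, 471, 0]) cube([184, 4742, 2470]);
translate([3674, 471, 0]) cube([184, 4742, 2470]);


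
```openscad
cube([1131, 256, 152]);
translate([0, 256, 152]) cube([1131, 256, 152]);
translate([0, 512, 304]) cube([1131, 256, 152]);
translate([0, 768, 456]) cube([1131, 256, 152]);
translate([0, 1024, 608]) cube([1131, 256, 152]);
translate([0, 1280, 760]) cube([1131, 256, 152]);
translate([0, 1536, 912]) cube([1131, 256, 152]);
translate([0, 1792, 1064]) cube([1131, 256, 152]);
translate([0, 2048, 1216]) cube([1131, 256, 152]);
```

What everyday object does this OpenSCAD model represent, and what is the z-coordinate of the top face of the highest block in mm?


A staircase. The total rise is 1368 mm.

9 identical blocks, each offset up and back from the previous — a staircase. Each step is 152 mm tall and there are 9 of them, so the total rise is 9 × 152 = 1368 mm.


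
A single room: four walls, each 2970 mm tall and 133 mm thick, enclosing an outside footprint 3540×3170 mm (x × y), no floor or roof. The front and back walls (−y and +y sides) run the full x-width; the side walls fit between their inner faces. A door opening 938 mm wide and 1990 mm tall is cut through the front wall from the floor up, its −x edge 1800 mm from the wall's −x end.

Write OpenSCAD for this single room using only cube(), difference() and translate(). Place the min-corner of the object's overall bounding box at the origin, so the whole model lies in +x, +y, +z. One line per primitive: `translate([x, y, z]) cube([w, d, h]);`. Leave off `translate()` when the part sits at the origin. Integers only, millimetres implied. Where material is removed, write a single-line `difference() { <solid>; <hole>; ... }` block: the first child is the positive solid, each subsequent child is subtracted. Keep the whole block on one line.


difference() { cube([3540, 133, 2970]); translate([1800, 0, 0]) cube([938, 133, 1990]); }
translate([0, 3037, 0]) cube([3540, 133, 2970]);
translate([0, 133, 0]) cube([133, 2904, 2970]);
translate([3407, 133, 0]) cube([133, 2904, 2970]);


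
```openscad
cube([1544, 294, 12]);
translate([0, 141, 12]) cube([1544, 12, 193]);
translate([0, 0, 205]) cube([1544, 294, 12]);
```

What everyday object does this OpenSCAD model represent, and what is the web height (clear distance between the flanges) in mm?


An I-beam. The web height is 193 mm.

Two wide flanges with a thin centred web — an I-beam. Overall 217 mm minus two 12 mm flanges gives a web of 217 − 2·12 = 193 mm.


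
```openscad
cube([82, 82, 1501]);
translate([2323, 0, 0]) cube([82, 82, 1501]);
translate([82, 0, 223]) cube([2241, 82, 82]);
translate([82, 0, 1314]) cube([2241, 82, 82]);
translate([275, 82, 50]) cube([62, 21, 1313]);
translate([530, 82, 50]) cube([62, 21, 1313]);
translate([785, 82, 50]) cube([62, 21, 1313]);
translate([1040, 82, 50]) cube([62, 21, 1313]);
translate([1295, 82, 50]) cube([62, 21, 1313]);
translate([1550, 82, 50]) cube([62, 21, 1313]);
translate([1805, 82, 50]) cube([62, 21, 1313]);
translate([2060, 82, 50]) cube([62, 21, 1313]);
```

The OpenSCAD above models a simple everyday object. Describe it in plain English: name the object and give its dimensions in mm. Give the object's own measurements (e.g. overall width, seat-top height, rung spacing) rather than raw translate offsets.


A fence section. Two 82×82 mm posts, 1501 mm tall, stand on the floor with a clear span of 2241 mm between their inner faces. Two horizontal rails of 82×82 mm section span the gap between the posts with their undersides at z = 223 mm and z = 1314 mm, flush with the posts' −y face. 8 pickets, each 62 mm wide, 21 mm thick and 1313 mm tall, are fixed to the +y face of the rails with their bottoms at z = 50 mm, spaced across the span with a 193 mm gap after the −x post and between neighbouring pickets, with 201 mm left before the +x post.


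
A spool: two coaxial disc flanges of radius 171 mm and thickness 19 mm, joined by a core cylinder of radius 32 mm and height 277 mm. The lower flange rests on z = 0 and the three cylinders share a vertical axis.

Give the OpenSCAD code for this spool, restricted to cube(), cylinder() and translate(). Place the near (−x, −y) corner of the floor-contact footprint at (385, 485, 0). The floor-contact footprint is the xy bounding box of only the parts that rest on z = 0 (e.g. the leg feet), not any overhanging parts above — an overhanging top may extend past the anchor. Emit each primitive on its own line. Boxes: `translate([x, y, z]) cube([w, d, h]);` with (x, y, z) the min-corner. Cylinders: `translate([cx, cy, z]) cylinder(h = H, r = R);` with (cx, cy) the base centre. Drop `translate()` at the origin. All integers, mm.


translate([556, 656, 0]) cylinder(h = 19, r = 171);
translate([556, 656, 19]) cylinder(h = 277, r = 32);
translate([556, 656, 296]) cylinder(h = 19, r = 171);


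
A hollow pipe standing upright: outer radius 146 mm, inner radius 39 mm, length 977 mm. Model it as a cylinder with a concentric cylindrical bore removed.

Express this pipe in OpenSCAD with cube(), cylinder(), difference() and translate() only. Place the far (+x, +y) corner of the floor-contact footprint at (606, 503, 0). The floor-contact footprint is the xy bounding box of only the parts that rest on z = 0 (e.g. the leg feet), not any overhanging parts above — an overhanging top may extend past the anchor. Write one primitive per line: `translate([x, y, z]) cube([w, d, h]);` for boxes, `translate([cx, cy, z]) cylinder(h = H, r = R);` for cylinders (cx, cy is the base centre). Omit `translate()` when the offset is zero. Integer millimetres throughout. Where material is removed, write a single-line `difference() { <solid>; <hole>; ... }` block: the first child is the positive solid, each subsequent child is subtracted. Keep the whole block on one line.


difference() { translate([460, 357, 0]) cylinder(h = 977, r = 146); translate([460, 357, 0]) cylinder(h = 977, r = 39); }


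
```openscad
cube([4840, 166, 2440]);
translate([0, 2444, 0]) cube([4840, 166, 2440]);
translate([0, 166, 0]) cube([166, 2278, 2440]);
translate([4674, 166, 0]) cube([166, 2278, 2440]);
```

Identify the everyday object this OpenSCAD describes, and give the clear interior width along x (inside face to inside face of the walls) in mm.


A house (or room) frame. The interior width is 4508 mm.

Four 2440 mm walls enclosing a rectangle with no floor or roof — a room or house frame. Outside width is 4840 mm and wall thickness is 166 mm, so the interior width is 4840 − 2 × 166 = 4508 mm.


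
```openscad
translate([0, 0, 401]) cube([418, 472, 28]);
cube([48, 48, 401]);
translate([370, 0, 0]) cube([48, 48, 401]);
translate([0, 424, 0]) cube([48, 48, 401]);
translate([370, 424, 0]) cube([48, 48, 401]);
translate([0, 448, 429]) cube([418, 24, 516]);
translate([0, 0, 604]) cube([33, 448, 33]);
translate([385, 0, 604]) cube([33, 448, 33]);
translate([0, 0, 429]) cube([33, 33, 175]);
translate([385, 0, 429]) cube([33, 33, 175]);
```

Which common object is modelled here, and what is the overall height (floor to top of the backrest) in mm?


A chair. The overall height is 945 mm.

A slab on four corner posts with a tall panel at the back — a chair. The seat slab sits at z = 401 with thickness 28, and the 516 mm backrest starts at the seat top, so the overall height is 401 + 28 + 516 = 945 mm.


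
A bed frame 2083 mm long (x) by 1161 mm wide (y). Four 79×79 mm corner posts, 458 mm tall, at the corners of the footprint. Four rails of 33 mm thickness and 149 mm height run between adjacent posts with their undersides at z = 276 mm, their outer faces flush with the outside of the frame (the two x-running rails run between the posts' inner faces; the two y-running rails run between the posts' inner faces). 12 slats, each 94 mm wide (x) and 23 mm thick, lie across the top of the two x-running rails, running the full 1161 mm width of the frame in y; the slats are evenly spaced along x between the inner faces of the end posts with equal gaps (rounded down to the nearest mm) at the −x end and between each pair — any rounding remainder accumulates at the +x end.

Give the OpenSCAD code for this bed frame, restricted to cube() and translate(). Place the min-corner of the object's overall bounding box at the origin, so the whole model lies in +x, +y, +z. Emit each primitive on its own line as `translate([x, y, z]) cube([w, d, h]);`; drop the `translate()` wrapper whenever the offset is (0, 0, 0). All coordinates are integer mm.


// slat z = rail_z + rail_h = 276 + 149 = 425
// slat gap = ⌊(1925 − 12·94) / 13⌋ = 61
cube([79, 79, 458]);
translate([0, 1082, 0]) cube([79, 79, 458]);
translate([2004, 0, 0]) cube([79, 79, 458]);
translate([2004, 1082, 0]) cube([79, 79, 458]);
translate([79, 0, 276]) cube([1925, 33, 149]);
translate([79, 1128, 276]) cube([1925, 33, 149]);
translate([0, 79, 276]) cube([33, 1003, 149]);
translate([2050, 79, 276]) cube([33, 1003, 149]);
translate([140, 0, 425]) cube([94, 1161, 23]);
translate([295, 0, 425]) cube([94, 1161, 23]);
translate([450, 0, 425]) cube([94, 1161, 23]);
translate([605, 0, 425]) cube([94, 1161, 23]);
translate([760, 0, 425]) cube([94, 1161, 23]);
translate([915, 0, 425]) cube([94, 1161, 23]);
translate([1070, 0, 425]) cube([94, 1161, 23]);
translate([1225, 0, 425]) cube([94, 1161, 23]);
translate([1380, 0, 425]) cube([94, 1161, 23]);
translate([1535, 0, 425]) cube([94, 1161, 23]);
translate([1690, 0, 425]) cube([94, 1161, 23]);
translate([1845, 0, 425]) cube([94, 1161, 23]);


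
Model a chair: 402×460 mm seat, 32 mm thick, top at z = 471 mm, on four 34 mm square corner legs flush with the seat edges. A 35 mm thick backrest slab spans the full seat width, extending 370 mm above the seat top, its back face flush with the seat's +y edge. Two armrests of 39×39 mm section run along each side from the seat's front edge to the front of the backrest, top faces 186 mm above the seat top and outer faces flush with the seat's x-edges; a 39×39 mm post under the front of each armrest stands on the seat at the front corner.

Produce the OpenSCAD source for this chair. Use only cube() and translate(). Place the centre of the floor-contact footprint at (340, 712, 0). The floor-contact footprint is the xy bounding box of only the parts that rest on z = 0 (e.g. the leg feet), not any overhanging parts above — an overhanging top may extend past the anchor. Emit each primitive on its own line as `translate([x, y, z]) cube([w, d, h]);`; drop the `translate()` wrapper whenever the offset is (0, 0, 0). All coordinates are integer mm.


translate([139, 482, 439]) cube([402, 460, 32]);
translate([139, 482, 0]) cube([34, 34, 439]);
translate([507, 482, 0]) cube([34, 34, 439]);
translate([139, 908, 0]) cube([34, 34, 439]);
translate([507, 908, 0]) cube([34, 34, 439]);
translate([139, 907, 471]) cube([402, 35, 370]);
translate([139, 482, 618]) cube([39, 425, 39]);
translate([502, 482, 618]) cube([39, 425, 39]);
translate([139, 482, 471]) cube([39, 39, 147]);
translate([502, 482, 471]) cube([39, 39, 147]);


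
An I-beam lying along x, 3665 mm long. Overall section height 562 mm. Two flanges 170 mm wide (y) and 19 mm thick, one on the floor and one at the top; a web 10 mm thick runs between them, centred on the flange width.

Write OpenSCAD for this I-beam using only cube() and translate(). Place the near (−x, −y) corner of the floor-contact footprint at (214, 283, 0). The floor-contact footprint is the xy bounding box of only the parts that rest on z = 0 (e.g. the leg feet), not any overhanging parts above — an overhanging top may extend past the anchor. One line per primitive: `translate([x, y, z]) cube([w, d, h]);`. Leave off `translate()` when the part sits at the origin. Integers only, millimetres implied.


translate([214, 283, 0]) cube([3665, 170, 19]);
translate([214, 363, 19]) cube([3665, 10, 524]);
translate([214, 283, 543]) cube([3665, 170, 19]);


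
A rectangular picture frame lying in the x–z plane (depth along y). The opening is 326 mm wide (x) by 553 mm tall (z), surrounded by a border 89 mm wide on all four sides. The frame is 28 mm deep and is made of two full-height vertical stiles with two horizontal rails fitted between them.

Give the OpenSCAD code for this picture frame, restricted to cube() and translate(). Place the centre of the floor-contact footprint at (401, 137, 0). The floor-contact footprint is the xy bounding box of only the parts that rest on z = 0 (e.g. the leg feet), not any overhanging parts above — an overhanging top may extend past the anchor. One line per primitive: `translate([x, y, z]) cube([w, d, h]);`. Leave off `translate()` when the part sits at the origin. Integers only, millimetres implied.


translate([149, 123, 0]) cube([89, 28, 731]);
translate([564, 123, 0]) cube([89, 28, 731]);
translate([238, 123, 0]) cube([326, 28, 89]);
translate([238, 123, 642]) cube([326, 28, 89]);


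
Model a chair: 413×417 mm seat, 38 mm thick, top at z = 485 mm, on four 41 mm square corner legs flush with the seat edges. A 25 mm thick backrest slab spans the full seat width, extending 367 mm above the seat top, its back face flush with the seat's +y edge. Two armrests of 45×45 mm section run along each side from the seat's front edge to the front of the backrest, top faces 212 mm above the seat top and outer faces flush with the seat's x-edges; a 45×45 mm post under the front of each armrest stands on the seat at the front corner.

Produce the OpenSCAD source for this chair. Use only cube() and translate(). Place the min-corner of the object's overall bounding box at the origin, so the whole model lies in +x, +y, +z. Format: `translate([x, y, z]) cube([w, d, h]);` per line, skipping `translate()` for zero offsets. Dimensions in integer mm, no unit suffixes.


// leg_h = 485 - 38 = 447
// arm post h = 212 - 45 = 167
translate([0, 0, 447]) cube([413, 417, 38]);
cube([41, 41, 447]);
translate([372, 0, 0]) cube([41, 41, 447]);
translate([0, 376, 0]) cube([41, 41, 447]);
translate([372, 376, 0]) cube([41, 41, 447]);
translate([0, 392, 485]) cube([413, 25, 367]);
translate([0, 0, 652]) cube([45, 392, 45]);
translate([368, 0, 652]) cube([45, 392, 45]);
translate([0, 0, 485]) cube([45, 45, 167]);
translate([368, 0, 485]) cube([45, 45, 167]);


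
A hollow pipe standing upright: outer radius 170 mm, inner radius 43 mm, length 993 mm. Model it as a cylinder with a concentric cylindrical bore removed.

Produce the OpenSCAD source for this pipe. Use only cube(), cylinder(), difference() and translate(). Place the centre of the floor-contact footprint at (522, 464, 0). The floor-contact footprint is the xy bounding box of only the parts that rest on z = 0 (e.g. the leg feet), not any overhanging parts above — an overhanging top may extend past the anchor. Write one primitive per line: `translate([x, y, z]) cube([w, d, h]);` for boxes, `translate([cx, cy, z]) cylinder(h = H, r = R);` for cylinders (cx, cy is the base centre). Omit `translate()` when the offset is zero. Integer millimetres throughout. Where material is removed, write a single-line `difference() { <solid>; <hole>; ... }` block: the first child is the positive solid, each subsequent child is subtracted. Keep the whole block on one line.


difference() { translate([522, 464, 0]) cylinder(h = 993, r = 170); translate([522, 464, 0]) cylinder(h = 993, r = 43); }


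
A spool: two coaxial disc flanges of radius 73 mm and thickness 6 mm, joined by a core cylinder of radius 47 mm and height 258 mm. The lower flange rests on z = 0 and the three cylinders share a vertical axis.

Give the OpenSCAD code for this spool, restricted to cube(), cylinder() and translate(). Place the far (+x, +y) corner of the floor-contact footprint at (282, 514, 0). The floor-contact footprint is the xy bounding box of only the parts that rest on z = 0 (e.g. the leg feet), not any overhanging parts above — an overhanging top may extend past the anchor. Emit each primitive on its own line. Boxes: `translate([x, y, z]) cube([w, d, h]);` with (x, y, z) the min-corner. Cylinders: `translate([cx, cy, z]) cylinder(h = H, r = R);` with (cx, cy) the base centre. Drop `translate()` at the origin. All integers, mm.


translate([209, 441, 0]) cylinder(h = 6, r = 73);
translate([209, 441, 6]) cylinder(h = 258, r = 47);
translate([209, 441, 264]) cylinder(h = 6, r = 73);


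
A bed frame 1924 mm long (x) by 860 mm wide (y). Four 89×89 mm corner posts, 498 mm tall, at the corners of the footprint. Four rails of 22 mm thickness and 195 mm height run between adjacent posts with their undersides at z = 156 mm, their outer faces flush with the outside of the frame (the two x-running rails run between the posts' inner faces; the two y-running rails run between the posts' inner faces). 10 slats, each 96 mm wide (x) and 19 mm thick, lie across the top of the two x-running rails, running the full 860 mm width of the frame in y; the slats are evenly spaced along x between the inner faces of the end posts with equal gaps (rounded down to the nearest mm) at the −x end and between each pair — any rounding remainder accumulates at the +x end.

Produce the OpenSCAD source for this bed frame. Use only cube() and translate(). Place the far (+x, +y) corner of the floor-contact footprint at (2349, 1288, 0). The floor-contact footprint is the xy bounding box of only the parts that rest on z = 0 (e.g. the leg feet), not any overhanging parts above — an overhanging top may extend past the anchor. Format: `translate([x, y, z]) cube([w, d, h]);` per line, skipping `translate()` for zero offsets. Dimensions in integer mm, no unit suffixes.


translate([425, 428, 0]) cube([89, 89, 498]);
translate([425, 1199, 0]) cube([89, 89, 498]);
translate([2260, 428, 0]) cube([89, 89, 498]);
translate([2260, 1199, 0]) cube([89, 89, 498]);
translate([514, 428, 156]) cube([1746, 22, 195]);
translate([514, 1266, 156]) cube([1746, 22, 195]);
translate([425, 517, 156]) cube([22, 682, 195]);
translate([2327, 517, 156]) cube([22, 682, 195]);
translate([585, 428, 351]) cube([96, 860, 19]);
translate([752, 428, 351]) cube([96, 860, 19]);
translate([919, 428, 351]) cube([96, 860, 19]);
translate([1086, 428, 351]) cube([96, 860, 19]);
translate([1253, 428, 351]) cube([96, 860, 19]);
translate([1420, 428, 351]) cube([96, 860, 19]);
translate([1587, 428, 351]) cube([96, 860, 19]);
translate([1754, 428, 351]) cube([96, 860, 19]);
translate([1921, 428, 351]) cube([96, 860, 19]);
translate([2088, 428, 351]) cube([96, 860, 19]);


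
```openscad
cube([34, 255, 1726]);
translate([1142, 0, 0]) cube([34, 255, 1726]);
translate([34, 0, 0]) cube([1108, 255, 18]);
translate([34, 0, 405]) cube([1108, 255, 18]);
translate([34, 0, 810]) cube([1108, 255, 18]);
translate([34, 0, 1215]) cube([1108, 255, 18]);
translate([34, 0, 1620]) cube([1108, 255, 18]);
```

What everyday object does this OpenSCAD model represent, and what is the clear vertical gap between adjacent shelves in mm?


A bookshelf. The clear shelf gap is 387 mm.

Two tall side panels with 5 horizontal boards between them — a bookshelf. The first two shelf undersides are at z = 0 and z = 405; with shelf thickness 18, the clear gap is 405 − 0 − 18 = 387 mm.


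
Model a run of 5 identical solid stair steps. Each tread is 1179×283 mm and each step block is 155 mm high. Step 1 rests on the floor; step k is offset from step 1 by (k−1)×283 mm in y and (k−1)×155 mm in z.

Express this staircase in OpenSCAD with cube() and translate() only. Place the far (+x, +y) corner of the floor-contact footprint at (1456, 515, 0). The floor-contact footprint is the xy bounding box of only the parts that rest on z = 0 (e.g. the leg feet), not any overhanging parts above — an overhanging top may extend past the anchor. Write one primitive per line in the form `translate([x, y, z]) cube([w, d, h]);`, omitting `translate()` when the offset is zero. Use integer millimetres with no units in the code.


translate([277, 232, 0]) cube([1179, 283, 155]);
translate([277, 515, 155]) cube([1179, 283, 155]);
translate([277, 798, 310]) cube([1179, 283, 155]);
translate([277, 1081, 465]) cube([1179, 283, 155]);
translate([277, 1364, 620]) cube([1179, 283, 155]);


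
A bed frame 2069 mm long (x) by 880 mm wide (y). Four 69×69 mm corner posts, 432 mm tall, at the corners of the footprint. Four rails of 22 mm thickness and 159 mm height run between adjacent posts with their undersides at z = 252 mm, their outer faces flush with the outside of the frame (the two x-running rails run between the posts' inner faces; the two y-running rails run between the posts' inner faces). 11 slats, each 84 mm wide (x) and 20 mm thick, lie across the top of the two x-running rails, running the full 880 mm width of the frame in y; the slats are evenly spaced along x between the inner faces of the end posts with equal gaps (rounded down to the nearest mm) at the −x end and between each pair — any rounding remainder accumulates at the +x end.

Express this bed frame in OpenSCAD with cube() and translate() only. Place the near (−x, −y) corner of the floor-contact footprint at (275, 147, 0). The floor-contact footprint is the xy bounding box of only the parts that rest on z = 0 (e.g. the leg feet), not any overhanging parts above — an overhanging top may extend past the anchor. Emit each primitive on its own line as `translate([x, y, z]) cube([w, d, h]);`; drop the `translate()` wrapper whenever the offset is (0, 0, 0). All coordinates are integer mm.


// slat z = rail_z + rail_h = 252 + 159 = 411
// slat gap = ⌊(1931 − 11·84) / 12⌋ = 83
translate([275, 147, 0]) cube([69, 69, 432]);
translate([275, 958, 0]) cube([69, 69, 432]);
translate([2275, 147, 0]) cube([69, 69, 432]);
translate([2275, 958, 0]) cube([69, 69, 432]);
translate([344, 147, 252]) cube([1931, 22, 159]);
translate([344, 1005, 252]) cube([1931, 22, 159]);
translate([275, 216, 252]) cube([22, 742, 159]);
translate([2322, 216, 252]) cube([22, 742, 159]);
translate([427, 147, 411]) cube([84, 880, 20]);
translate([594, 147, 411]) cube([84, 880, 20]);
translate([761, 147, 411]) cube([84, 880, 20]);
translate([928, 147, 411]) cube([84, 880, 20]);
translate([1095, 147, 411]) cube([84, 880, 20]);
translate([1262, 147, 411]) cube([84, 880, 20]);
translate([1429, 147, 411]) cube([84, 880, 20]);
translate([1596, 147, 411]) cube([84, 880, 20]);
translate([1763, 147, 411]) cube([84, 880, 20]);
translate([1930, 147, 411]) cube([84, 880, 20]);
translate([2097, 147, 411]) cube([84, 880, 20]);


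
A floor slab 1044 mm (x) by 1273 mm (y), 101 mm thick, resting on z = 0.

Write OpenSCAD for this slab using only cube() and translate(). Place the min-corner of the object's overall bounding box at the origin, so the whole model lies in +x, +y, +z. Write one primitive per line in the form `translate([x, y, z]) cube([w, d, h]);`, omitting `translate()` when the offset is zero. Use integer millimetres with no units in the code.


cube([1044, 1273, 101]);


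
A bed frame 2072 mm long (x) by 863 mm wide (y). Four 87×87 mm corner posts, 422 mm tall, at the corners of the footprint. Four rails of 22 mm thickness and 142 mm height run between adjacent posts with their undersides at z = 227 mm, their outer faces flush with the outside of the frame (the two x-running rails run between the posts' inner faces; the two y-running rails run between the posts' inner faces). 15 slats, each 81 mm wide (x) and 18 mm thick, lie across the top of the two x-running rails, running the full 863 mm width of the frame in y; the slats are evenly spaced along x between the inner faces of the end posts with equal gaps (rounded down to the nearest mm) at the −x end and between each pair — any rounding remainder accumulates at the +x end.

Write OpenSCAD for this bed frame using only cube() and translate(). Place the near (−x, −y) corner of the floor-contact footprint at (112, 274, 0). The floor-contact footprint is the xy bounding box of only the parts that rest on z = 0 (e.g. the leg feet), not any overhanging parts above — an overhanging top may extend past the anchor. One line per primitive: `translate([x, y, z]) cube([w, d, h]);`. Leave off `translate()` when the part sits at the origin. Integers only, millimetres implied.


translate([112, 274, 0]) cube([87, 87, 422]);
translate([112, 1050, 0]) cube([87, 87, 422]);
translate([2097, 274, 0]) cube([87, 87, 422]);
translate([2097, 1050, 0]) cube([87, 87, 422]);
translate([199, 274, 227]) cube([1898, 22, 142]);
translate([199, 1115, 227]) cube([1898, 22, 142]);
translate([112, 361, 227]) cube([22, 689, 142]);
translate([2162, 361, 227]) cube([22, 689, 142]);
translate([241, 274, 369]) cube([81, 863, 18]);
translate([364, 274, 369]) cube([81, 863, 18]);
translate([487, 274, 369]) cube([81, 863, 18]);
translate([610, 274, 369]) cube([81, 863, 18]);
translate([733, 274, 369]) cube([81, 863, 18]);
translate([856, 274, 369]) cube([81, 863, 18]);
translate([979, 274, 369]) cube([81, 863, 18]);
translate([1102, 274, 369]) cube([81, 863, 18]);
translate([1225, 274, 369]) cube([81, 863, 18]);
translate([1348, 274, 369]) cube([81, 863, 18]);
translate([1471, 274, 369]) cube([81, 863, 18]);
translate([1594, 274, 369]) cube([81, 863, 18]);
translate([1717, 274, 369]) cube([81, 863, 18]);
translate([1840, 274, 369]) cube([81, 863, 18]);
translate([1963, 274, 369]) cube([81, 863, 18]);


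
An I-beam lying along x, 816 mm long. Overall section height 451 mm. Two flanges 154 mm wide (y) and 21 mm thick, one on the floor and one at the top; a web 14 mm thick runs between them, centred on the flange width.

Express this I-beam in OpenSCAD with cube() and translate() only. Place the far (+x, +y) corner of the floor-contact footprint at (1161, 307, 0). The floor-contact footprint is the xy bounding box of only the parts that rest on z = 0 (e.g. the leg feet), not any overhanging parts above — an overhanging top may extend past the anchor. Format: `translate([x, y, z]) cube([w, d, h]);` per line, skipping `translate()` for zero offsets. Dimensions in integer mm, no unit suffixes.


translate([345, 153, 0]) cube([816, 154, 21]);
translate([345, 223, 21]) cube([816, 14, 409]);
translate([345, 153, 430]) cube([816, 154, 21]);


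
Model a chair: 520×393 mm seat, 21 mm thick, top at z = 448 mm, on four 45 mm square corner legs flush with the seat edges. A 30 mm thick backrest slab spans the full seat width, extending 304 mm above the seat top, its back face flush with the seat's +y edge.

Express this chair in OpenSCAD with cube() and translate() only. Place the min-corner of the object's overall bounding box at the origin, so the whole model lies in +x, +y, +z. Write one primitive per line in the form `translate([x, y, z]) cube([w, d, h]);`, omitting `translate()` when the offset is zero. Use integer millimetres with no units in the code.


translate([0, 0, 427]) cube([520, 393, 21]);
cube([45, 45, 427]);
translate([475, 0, 0]) cube([45, 45, 427]);
translate([0, 348, 0]) cube([45, 45, 427]);
translate([475, 348, 0]) cube([45, 45, 427]);
translate([0, 363, 448]) cube([520, 30, 304]);


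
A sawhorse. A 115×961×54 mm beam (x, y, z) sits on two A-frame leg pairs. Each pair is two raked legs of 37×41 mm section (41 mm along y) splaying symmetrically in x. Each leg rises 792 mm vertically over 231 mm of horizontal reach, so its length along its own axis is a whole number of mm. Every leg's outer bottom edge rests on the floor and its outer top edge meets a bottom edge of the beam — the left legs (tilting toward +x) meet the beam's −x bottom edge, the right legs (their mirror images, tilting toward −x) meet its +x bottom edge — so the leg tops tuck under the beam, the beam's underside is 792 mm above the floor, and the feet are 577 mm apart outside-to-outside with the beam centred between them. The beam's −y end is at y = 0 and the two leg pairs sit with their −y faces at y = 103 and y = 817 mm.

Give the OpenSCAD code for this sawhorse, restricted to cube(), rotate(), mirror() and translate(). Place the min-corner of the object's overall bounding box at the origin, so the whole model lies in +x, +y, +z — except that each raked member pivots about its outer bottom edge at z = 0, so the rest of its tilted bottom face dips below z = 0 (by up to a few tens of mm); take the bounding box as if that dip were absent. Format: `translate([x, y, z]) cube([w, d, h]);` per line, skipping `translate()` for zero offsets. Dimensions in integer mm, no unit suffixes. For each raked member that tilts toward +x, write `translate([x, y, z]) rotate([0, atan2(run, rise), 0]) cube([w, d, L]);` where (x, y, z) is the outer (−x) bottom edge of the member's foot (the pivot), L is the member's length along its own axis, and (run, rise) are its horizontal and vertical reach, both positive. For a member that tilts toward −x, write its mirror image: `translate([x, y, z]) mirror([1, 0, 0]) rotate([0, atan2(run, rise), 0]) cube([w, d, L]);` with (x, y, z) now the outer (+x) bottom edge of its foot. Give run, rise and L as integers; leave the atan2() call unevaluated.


// leg length = √(231² + 792²) = 825
// right-leg outer foot x = 2·231 + 115 = 577
// beam min-corner = (231, 0, 792)
translate([231, 0, 792]) cube([115, 961, 54]);
translate([0, 103, 0]) rotate([0, atan2(231, 792), 0]) cube([37, 41, 825]);
translate([577, 103, 0]) mirror([1, 0, 0]) rotate([0, atan2(231, 792), 0]) cube([37, 41, 825]);
translate([0, 817, 0]) rotate([0, atan2(231, 792), 0]) cube([37, 41, 825]);
translate([577, 817, 0]) mirror([1, 0, 0]) rotate([0, atan2(231, 792), 0]) cube([37, 41, 825]);


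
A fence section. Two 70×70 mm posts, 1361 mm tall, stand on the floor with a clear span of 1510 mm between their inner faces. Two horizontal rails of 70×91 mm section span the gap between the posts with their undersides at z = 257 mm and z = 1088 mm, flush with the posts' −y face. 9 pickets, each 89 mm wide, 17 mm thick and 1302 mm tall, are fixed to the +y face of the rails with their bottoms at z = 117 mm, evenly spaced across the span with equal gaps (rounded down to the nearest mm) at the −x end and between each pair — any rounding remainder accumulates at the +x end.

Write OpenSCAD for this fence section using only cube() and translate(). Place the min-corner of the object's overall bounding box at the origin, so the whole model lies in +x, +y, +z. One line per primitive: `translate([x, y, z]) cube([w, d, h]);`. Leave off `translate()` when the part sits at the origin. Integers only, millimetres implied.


cube([70, 70, 1361]);
translate([1580, 0, 0]) cube([70, 70, 1361]);
translate([70, 0, 257]) cube([1510, 70, 91]);
translate([70, 0, 1088]) cube([1510, 70, 91]);
translate([140, 70, 117]) cube([89, 17, 1302]);
translate([299, 70, 117]) cube([89, 17, 1302]);
translate([458, 70, 117]) cube([89, 17, 1302]);
translate([617, 70, 117]) cube([89, 17, 1302]);
translate([776, 70, 117]) cube([89, 17, 1302]);
translate([935, 70, 117]) cube([89, 17, 1302]);
translate([1094, 70, 117]) cube([89, 17, 1302]);
translate([1253, 70, 117]) cube([89, 17, 1302]);
translate([1412, 70, 117]) cube([89, 17, 1302]);


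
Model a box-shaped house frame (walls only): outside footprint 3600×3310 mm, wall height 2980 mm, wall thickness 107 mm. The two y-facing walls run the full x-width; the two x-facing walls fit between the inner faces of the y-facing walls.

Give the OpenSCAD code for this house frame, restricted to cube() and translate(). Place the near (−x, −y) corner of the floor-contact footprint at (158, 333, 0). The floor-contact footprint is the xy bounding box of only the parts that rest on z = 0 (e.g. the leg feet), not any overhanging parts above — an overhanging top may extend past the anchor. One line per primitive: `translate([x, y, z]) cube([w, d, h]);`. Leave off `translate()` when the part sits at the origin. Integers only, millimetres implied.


translate([158, 333, 0]) cube([3600, 107, 2980]);
translate([158, 3536, 0]) cube([3600, 107, 2980]);
translate([158, 440, 0]) cube([107, 3096, 2980]);
translate([3651, 440, 0]) cube([107, 3096, 2980]);


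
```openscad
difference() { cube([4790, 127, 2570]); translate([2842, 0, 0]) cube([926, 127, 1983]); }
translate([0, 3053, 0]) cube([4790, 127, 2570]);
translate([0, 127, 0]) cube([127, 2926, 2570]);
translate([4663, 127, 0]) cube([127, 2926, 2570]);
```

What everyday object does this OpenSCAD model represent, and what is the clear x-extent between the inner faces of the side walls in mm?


A single room. The interior width is 4536 mm.

Four walls enclosing a rectangle with a door in the front wall — a room. Outside width 4790 minus two 127 mm walls gives 4536 mm.


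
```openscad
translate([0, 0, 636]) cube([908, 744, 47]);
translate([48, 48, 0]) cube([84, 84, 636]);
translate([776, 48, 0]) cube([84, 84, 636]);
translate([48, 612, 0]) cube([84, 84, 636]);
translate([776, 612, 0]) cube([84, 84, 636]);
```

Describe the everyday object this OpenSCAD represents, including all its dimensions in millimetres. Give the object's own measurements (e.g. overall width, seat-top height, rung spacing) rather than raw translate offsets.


A table: top 908 mm (x) × 744 mm (y), 47 mm thick, upper face at z = 683 mm, on four 84×84 mm square legs, each inset 48 mm from the nearest pair of top edges from z = 0 to the bottom of the top.


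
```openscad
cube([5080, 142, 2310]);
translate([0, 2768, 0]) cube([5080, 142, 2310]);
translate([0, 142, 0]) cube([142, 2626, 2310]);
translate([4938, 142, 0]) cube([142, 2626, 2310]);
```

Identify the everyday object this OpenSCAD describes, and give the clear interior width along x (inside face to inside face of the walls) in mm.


A house (or room) frame. The interior width is 4796 mm.

Four 2310 mm walls enclosing a rectangle with no floor or roof — a room or house frame. Outside width is 5080 mm and wall thickness is 142 mm, so the interior width is 5080 − 2 × 142 = 4796 mm.


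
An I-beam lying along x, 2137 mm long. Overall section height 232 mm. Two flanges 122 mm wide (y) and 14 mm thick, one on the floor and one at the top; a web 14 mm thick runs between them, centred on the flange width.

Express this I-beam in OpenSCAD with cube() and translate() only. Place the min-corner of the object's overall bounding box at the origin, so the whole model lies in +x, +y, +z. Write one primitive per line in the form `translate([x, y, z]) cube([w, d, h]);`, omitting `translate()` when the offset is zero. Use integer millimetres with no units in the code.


cube([2137, 122, 14]);
translate([0, 54, 14]) cube([2137, 14, 204]);
translate([0, 0, 218]) cube([2137, 122, 14]);


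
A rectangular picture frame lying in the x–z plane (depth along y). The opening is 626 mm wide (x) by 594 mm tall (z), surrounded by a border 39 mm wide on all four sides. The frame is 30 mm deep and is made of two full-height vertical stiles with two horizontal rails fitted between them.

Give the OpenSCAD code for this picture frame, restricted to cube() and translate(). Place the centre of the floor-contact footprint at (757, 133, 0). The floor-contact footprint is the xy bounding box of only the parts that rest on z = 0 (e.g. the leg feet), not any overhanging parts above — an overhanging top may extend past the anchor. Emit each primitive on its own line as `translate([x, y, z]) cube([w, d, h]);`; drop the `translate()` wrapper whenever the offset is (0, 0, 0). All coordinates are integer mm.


translate([405, 118, 0]) cube([39, 30, 672]);
translate([1070, 118, 0]) cube([39, 30, 672]);
translate([444, 118, 0]) cube([626, 30, 39]);
translate([444, 118, 633]) cube([626, 30, 39]);


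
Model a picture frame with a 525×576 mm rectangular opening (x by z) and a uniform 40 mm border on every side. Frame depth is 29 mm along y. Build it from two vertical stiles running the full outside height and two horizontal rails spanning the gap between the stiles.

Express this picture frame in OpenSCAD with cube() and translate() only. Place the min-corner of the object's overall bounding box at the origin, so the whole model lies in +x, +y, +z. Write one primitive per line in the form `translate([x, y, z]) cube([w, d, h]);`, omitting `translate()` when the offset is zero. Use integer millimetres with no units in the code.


cube([40, 29, 656]);
translate([565, 0, 0]) cube([40, 29, 656]);
translate([40, 0, 0]) cube([525, 29, 40]);
translate([40, 0, 616]) cube([525, 29, 40]);
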